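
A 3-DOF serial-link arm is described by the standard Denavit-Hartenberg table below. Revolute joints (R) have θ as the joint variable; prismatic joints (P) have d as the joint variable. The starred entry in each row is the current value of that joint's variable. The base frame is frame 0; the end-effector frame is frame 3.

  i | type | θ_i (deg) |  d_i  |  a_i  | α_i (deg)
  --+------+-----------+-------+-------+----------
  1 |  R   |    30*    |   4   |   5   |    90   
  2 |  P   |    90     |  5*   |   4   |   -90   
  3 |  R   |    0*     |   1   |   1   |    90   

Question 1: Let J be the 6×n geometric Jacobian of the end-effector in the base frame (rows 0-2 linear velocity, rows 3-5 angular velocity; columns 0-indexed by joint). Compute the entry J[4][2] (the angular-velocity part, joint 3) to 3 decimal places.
-0.500

axis z_2 = (-0.8660,-0.5000,0.0000); lever o_n−o_2 = (-0.8660,-0.5000,1.0000)
cross product → J_v[:, 2] = (-0.5000,0.8660,0.0000)
J_ω[:, 2] = z_2
entry J[4][2] = -0.5000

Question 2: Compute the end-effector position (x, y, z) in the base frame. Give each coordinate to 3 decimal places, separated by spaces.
after link 1: o_1 = (4.3301, 2.5000, 4.0000)
after link 2: o_2 = (6.8301, -1.8301, 8.0000)
after link 3: o_3 = (5.9641, -2.3301, 9.0000)

5.964 -2.330 9.000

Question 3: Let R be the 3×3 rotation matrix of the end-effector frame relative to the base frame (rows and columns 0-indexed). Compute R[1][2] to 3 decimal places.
End-effector z-axis (col 2 of R) = (0.5000,-0.8660,0.0000)
R[1][2] = -0.8660

-0.866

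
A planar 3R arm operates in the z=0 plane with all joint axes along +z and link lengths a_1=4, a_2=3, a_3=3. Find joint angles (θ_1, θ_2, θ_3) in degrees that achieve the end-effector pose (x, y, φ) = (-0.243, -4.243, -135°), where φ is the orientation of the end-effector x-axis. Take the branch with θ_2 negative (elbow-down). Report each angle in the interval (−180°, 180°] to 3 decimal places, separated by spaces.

-0.010 -134.999 0.010

wrist centre = target − a_3·(cos φ, sin φ) = (1.8783, -2.1217)
cos θ_2 = (8.0296−4²−3²)/(2·4·3) = -0.7071; θ_2 = -134.9994° (elbow-down)
β = atan2(-2.1217,1.8783) = -48.4816°; ψ = atan2(-2.1213,1.8787) = -48.4713°
θ_1 = β − ψ = -0.0103°
θ_3 = φ − θ_1 − θ_2 = 0.0097° (wrapped to (-180°,180°])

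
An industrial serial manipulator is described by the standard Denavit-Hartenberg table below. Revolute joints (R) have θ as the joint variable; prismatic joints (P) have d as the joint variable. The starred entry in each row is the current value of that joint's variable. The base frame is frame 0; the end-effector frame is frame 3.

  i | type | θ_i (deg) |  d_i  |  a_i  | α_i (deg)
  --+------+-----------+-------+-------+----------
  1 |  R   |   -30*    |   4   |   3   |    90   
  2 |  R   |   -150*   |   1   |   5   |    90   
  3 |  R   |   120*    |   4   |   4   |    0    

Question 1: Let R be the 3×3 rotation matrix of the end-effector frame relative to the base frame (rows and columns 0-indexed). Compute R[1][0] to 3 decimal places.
-0.967

End-effector x-axis (col 0 of R) = (-0.0580,-0.9665,0.2500)
R[1][0] = -0.9665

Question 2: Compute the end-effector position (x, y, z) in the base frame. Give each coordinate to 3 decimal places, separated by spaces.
-3.616 -3.067 5.964

after link 1: o_1 = (2.5981, -1.5000, 4.0000)
after link 2: o_2 = (-1.6519, -0.2010, 1.5000)
after link 3: o_3 = (-3.6160, -3.0670, 5.9641)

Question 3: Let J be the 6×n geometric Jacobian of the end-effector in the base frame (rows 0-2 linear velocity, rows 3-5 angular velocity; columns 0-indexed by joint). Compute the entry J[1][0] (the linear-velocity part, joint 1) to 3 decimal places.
-3.616

axis z_0 = ẑ; lever o_n−o_0 = (-3.6160,-3.0670,5.9641)
cross product → J_v[:, 0] = (3.0670,-3.6160,0.0000)
J_ω[:, 0] = z_0
entry J[1][0] = -3.6160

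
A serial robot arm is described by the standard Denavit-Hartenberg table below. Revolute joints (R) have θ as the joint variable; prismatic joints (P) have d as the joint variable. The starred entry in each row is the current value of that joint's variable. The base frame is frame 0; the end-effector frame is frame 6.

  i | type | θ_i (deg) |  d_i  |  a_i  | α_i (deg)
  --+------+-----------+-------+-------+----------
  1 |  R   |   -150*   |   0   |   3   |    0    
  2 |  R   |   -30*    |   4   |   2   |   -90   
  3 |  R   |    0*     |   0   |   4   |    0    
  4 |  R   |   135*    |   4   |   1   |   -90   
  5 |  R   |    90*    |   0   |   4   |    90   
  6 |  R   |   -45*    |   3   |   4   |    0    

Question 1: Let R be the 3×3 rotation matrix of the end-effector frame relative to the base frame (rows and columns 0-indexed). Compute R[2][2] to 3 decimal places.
-0.707

End-effector z-axis (col 2 of R) = (0.7071,-0.0000,-0.7071)
R[2][2] = -0.7071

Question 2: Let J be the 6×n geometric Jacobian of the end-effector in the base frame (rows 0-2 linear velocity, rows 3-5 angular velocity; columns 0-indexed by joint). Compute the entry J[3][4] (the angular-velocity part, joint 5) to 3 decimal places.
0.707

axis z_4 = (0.7071,-0.0000,0.7071); lever o_n−o_4 = (0.1213,6.8284,-4.1213)
cross product → J_v[:, 4] = (-4.8284,3.0000,4.8284)
J_ω[:, 4] = z_4
entry J[3][4] = 0.7071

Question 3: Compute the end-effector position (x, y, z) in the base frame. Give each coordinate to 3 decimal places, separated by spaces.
after link 1: o_1 = (-2.5981, -1.5000, 0.0000)
after link 2: o_2 = (-4.5981, -1.5000, 4.0000)
after link 3: o_3 = (-8.5981, -1.5000, 4.0000)
after link 4: o_4 = (-7.8910, -5.5000, 3.2929)
after link 5: o_5 = (-7.8910, -1.5000, 3.2929)
after link 6: o_6 = (-7.7696, 1.3284, -0.8284)

-7.770 1.328 -0.828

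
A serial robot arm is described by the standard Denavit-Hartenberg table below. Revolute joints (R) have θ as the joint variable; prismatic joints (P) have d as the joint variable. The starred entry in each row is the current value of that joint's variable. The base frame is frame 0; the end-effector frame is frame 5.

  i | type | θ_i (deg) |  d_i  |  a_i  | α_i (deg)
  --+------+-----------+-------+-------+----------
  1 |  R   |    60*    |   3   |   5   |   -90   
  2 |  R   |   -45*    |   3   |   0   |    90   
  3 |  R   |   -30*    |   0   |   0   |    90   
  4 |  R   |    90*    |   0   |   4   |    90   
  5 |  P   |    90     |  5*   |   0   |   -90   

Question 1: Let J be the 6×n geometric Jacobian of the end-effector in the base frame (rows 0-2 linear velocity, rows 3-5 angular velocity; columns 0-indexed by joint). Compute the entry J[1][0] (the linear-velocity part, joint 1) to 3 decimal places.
2.184

axis z_0 = ẑ; lever o_n−o_0 = (2.1837,4.7823,8.8903)
cross product → J_v[:, 0] = (-4.7823,2.1837,0.0000)
J_ω[:, 0] = z_0
entry J[1][0] = 2.1837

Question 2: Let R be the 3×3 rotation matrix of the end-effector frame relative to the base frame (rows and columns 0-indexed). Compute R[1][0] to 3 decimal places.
End-effector x-axis (col 0 of R) = (0.5732,-0.7392,-0.3536)
R[1][0] = -0.7392

-0.739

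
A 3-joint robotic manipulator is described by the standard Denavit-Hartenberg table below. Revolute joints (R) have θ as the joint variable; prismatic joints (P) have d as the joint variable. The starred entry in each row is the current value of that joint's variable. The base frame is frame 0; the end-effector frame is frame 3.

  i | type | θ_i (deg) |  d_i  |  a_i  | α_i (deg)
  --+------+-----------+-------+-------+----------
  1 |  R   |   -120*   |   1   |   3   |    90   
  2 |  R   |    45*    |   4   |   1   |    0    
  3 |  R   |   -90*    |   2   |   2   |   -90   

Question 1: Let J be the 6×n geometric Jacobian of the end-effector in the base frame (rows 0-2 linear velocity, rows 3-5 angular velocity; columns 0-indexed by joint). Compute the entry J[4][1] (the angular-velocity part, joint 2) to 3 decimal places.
axis z_1 = (-0.8660,0.5000,0.0000); lever o_n−o_1 = (-6.2568,1.1629,-0.7071)
cross product → J_v[:, 1] = (-0.3536,-0.6124,2.1213)
J_ω[:, 1] = z_1
entry J[4][1] = 0.5000

0.500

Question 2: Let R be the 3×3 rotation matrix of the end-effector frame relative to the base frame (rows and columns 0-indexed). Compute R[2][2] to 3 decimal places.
0.707

End-effector z-axis (col 2 of R) = (-0.3536,-0.6124,0.7071)
R[2][2] = 0.7071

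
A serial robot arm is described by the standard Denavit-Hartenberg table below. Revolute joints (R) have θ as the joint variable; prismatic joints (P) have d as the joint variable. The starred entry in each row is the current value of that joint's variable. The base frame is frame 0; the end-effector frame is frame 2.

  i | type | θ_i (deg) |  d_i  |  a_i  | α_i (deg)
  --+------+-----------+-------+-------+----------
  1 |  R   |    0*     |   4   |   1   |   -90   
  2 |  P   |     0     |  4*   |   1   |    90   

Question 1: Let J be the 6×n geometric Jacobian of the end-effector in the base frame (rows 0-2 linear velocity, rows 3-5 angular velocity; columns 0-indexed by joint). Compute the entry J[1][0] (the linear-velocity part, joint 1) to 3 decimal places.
2.000

axis z_0 = ẑ; lever o_n−o_0 = (2.0000,4.0000,4.0000)
cross product → J_v[:, 0] = (-4.0000,2.0000,0.0000)
J_ω[:, 0] = z_0
entry J[1][0] = 2.0000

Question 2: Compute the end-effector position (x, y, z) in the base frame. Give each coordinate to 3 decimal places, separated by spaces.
2.000 4.000 4.000

after link 1: o_1 = (1.0000, 0.0000, 4.0000)
after link 2: o_2 = (2.0000, 4.0000, 4.0000)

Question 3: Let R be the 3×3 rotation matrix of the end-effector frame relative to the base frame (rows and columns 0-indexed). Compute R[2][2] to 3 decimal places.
End-effector z-axis (col 2 of R) = (0.0000,0.0000,1.0000)
R[2][2] = 1.0000

1.000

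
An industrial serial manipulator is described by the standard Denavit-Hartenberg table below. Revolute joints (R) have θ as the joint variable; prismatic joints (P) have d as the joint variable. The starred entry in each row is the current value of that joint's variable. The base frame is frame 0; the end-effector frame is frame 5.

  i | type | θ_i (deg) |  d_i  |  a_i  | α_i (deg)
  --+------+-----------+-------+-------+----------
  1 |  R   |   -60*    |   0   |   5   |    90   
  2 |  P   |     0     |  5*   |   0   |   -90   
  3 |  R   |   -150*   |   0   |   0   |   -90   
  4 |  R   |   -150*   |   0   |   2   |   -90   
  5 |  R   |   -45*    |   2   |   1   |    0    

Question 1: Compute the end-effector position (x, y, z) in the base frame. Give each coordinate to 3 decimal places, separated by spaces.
-1.019 -8.115 3.086

after link 1: o_1 = (2.5000, -4.3301, 0.0000)
after link 2: o_2 = (-1.8301, -6.8301, 0.0000)
after link 3: o_3 = (-1.8301, -6.8301, 0.0000)
after link 4: o_4 = (-0.3301, -7.6962, 1.0000)
after link 5: o_5 = (-1.0194, -8.1147, 3.0856)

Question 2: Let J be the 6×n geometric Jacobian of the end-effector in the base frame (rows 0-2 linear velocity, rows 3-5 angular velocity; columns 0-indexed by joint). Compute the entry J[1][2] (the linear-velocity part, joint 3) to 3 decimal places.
axis z_2 = (0.0000,0.0000,1.0000); lever o_n−o_2 = (0.8108,-1.2846,3.0856)
cross product → J_v[:, 2] = (1.2846,0.8108,-0.0000)
J_ω[:, 2] = z_2
entry J[1][2] = 0.8108

0.811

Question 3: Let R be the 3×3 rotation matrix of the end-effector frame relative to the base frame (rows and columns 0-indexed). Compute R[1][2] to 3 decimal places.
End-effector z-axis (col 2 of R) = (-0.4330,0.2500,0.8660)
R[1][2] = 0.2500

0.250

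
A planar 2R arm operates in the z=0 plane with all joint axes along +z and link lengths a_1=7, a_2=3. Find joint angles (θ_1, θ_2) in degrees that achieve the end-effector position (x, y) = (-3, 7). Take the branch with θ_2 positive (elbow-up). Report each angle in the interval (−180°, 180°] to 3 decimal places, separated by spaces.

cos θ_2 = (58.0000−7²−3²)/(2·7·3) = 0.0000; θ_2 = 90.0000° (elbow-up)
β = atan2(7.0000,-3.0000) = 113.1986°; ψ = atan2(3.0000,7.0000) = 23.1986°
θ_1 = β − ψ = 90.0000°

90.000 90.000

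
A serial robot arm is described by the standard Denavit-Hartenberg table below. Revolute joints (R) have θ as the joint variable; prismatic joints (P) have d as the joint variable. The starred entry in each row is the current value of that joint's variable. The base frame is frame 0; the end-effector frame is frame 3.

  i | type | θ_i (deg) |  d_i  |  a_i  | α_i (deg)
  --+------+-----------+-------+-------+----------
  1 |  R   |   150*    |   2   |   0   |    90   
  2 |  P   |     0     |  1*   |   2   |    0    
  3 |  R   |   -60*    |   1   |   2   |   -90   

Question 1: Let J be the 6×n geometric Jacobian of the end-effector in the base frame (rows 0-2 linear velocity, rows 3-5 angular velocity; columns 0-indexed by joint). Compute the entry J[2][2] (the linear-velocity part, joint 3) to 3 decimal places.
axis z_2 = (0.5000,0.8660,0.0000); lever o_n−o_2 = (-0.3660,1.3660,-1.7321)
cross product → J_v[:, 2] = (-1.5000,0.8660,1.0000)
J_ω[:, 2] = z_2
entry J[2][2] = 1.0000

1.000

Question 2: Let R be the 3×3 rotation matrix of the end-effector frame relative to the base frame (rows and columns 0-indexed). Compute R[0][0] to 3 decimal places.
-0.433

End-effector x-axis (col 0 of R) = (-0.4330,0.2500,-0.8660)
R[0][0] = -0.4330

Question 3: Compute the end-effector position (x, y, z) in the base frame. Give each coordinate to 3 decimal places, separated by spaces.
after link 1: o_1 = (0.0000, 0.0000, 2.0000)
after link 2: o_2 = (-1.2321, 1.8660, 2.0000)
after link 3: o_3 = (-1.5981, 3.2321, 0.2679)

-1.598 3.232 0.268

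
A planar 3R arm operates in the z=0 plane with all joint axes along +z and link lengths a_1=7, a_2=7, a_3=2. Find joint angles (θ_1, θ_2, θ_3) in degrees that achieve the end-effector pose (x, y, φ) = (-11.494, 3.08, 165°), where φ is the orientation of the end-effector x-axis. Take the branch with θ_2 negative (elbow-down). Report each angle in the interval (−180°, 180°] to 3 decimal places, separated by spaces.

wrist centre = target − a_3·(cos φ, sin φ) = (-9.5621, 2.5624)
cos θ_2 = (98.0004−7²−7²)/(2·7·7) = 0.0000; θ_2 = -89.9998° (elbow-down)
β = atan2(2.5624,-9.5621) = 164.9989°; ψ = atan2(-7.0000,7.0000) = -44.9999°
θ_1 = β − ψ = 209.9988°
θ_3 = φ − θ_1 − θ_2 = 45.0010° (wrapped to (-180°,180°])

-150.001 -90.000 45.001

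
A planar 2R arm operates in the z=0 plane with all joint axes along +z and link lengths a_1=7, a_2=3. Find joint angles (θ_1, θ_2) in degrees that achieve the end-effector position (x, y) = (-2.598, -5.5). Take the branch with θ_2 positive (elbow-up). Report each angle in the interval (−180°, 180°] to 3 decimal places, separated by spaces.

cos θ_2 = (36.9996−7²−3²)/(2·7·3) = -0.5000; θ_2 = 120.0006° (elbow-up)
β = atan2(-5.5000,-2.5980) = -115.2843°; ψ = atan2(2.5981,5.5000) = 25.2850°
θ_1 = β − ψ = -140.5693°

-140.569 120.001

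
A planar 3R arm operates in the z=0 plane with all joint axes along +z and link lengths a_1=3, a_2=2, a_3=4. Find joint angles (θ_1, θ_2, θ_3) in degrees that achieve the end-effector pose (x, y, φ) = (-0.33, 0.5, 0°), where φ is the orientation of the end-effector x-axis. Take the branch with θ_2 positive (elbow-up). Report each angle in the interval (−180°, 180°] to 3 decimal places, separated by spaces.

wrist centre = target − a_3·(cos φ, sin φ) = (-4.3300, 0.5000)
cos θ_2 = (18.9989−3²−2²)/(2·3·2) = 0.4999; θ_2 = 60.0061° (elbow-up)
β = atan2(0.5000,-4.3300) = 173.4130°; ψ = atan2(1.7322,3.9998) = 23.4155°
θ_1 = β − ψ = 149.9976°
θ_3 = φ − θ_1 − θ_2 = 149.9964° (wrapped to (-180°,180°])

149.998 60.006 149.996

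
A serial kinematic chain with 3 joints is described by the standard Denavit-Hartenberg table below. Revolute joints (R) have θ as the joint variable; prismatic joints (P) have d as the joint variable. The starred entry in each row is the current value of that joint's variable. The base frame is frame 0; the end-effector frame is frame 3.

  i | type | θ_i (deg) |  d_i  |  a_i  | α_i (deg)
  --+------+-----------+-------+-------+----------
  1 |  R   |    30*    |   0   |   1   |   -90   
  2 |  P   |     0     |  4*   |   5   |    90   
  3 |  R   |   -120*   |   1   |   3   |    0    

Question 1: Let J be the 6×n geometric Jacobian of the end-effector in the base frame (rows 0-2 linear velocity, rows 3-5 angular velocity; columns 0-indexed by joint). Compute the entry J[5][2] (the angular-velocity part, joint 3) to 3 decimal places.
1.000

axis z_2 = (0.0000,0.0000,1.0000); lever o_n−o_2 = (0.0000,-3.0000,1.0000)
cross product → J_v[:, 2] = (3.0000,0.0000,-0.0000)
J_ω[:, 2] = z_2
entry J[5][2] = 1.0000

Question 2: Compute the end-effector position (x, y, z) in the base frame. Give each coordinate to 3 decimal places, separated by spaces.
after link 1: o_1 = (0.8660, 0.5000, 0.0000)
after link 2: o_2 = (3.1962, 6.4641, 0.0000)
after link 3: o_3 = (3.1962, 3.4641, 1.0000)

3.196 3.464 1.000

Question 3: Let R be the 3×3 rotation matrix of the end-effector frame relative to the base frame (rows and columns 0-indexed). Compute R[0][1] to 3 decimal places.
End-effector y-axis (col 1 of R) = (1.0000,0.0000,0.0000)
R[0][1] = 1.0000

1.000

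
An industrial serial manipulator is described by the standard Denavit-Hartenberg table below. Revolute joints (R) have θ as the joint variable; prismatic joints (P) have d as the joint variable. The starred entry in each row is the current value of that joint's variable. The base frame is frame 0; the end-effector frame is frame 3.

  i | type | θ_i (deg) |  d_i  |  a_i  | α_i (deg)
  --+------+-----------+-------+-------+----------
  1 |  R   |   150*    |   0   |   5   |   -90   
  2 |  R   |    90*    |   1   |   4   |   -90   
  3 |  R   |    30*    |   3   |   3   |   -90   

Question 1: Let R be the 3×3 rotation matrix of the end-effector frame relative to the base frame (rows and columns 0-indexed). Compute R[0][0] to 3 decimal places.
End-effector x-axis (col 0 of R) = (0.2500,0.4330,-0.8660)
R[0][0] = 0.2500

0.250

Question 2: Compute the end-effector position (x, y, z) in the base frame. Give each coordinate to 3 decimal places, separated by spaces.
after link 1: o_1 = (-4.3301, 2.5000, 0.0000)
after link 2: o_2 = (-4.8301, 1.6340, -4.0000)
after link 3: o_3 = (-1.4821, 1.4330, -6.5981)

-1.482 1.433 -6.598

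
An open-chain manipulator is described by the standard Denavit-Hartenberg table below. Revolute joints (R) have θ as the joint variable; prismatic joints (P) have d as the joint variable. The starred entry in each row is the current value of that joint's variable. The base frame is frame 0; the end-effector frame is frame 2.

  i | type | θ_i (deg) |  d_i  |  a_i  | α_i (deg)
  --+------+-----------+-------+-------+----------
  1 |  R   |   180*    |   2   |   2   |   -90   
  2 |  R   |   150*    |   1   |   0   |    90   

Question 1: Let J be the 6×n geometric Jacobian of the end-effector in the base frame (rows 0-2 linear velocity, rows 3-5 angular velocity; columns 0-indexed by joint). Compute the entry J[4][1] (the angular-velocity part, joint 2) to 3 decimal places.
axis z_1 = (-0.0000,-1.0000,0.0000); lever o_n−o_1 = (0.0000,-1.0000,0.0000)
cross product → J_v[:, 1] = (0.0000,0.0000,0.0000)
J_ω[:, 1] = z_1
entry J[4][1] = -1.0000

-1.000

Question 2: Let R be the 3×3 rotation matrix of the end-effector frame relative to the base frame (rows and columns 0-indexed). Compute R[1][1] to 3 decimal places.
-1.000

End-effector y-axis (col 1 of R) = (-0.0000,-1.0000,0.0000)
R[1][1] = -1.0000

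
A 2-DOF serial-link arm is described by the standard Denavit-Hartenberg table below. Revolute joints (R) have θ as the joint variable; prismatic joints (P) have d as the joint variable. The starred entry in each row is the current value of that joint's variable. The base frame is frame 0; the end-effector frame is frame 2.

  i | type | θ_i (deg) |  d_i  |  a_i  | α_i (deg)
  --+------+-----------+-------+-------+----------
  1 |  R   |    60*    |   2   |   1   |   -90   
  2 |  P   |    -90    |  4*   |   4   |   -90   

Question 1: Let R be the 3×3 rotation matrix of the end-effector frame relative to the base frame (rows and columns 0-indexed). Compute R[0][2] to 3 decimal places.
End-effector z-axis (col 2 of R) = (0.5000,0.8660,-0.0000)
R[0][2] = 0.5000

0.500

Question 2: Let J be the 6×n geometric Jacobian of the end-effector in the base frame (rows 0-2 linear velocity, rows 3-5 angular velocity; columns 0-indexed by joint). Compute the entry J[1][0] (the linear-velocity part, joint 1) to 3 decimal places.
-2.964

axis z_0 = ẑ; lever o_n−o_0 = (-2.9641,2.8660,6.0000)
cross product → J_v[:, 0] = (-2.8660,-2.9641,0.0000)
J_ω[:, 0] = z_0
entry J[1][0] = -2.9641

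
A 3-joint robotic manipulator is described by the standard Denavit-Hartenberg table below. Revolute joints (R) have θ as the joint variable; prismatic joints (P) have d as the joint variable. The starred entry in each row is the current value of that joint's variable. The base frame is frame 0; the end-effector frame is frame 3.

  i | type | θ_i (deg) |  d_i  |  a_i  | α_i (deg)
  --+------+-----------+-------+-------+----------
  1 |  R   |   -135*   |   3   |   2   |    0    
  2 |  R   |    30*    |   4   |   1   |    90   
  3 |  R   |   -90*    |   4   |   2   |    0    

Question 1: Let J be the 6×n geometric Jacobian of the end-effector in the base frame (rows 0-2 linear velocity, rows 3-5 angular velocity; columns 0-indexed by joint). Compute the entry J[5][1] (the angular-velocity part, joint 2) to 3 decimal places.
axis z_1 = (0.0000,0.0000,1.0000); lever o_n−o_1 = (-4.1225,0.0694,2.0000)
cross product → J_v[:, 1] = (-0.0694,-4.1225,0.0000)
J_ω[:, 1] = z_1
entry J[5][1] = 1.0000

1.000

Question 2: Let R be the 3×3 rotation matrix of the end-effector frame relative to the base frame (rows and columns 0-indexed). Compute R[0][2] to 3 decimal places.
-0.966

End-effector z-axis (col 2 of R) = (-0.9659,0.2588,0.0000)
R[0][2] = -0.9659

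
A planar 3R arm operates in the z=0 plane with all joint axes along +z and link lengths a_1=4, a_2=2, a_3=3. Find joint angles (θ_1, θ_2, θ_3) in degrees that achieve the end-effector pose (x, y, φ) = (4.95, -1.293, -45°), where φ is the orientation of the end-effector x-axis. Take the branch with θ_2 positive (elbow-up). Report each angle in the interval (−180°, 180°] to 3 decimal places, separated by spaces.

-12.355 134.994 -167.639

wrist centre = target − a_3·(cos φ, sin φ) = (2.8287, 0.8283)
cos θ_2 = (8.6875−4²−2²)/(2·4·2) = -0.7070; θ_2 = 134.9937° (elbow-up)
β = atan2(0.8283,2.8287) = 16.3216°; ψ = atan2(1.4144,2.5859) = 28.6763°
θ_1 = β − ψ = -12.3547°
θ_3 = φ − θ_1 − θ_2 = -167.6390° (wrapped to (-180°,180°])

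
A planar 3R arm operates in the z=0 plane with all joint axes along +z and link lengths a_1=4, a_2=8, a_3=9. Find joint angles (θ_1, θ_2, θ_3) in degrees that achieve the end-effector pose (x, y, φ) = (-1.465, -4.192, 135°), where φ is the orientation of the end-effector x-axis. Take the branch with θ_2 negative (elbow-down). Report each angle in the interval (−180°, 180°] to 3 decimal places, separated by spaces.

-45.003 -29.996 -150.001

wrist centre = target − a_3·(cos φ, sin φ) = (4.8990, -10.5560)
cos θ_2 = (135.4281−4²−8²)/(2·4·8) = 0.8661; θ_2 = -29.9955° (elbow-down)
β = atan2(-10.5560,4.8990) = -65.1043°; ψ = atan2(-3.9995,10.9285) = -20.1009°
θ_1 = β − ψ = -45.0034°
θ_3 = φ − θ_1 − θ_2 = -150.0011° (wrapped to (-180°,180°])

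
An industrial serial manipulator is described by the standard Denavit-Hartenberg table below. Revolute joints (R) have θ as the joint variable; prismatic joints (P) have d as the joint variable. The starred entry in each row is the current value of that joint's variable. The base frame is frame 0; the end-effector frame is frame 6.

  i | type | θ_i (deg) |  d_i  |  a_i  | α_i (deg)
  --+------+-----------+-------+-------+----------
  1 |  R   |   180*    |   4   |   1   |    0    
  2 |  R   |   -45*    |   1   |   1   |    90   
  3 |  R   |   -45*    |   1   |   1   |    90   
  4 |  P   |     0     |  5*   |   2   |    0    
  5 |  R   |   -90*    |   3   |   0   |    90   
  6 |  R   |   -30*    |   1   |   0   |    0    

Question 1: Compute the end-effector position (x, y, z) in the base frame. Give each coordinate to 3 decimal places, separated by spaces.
2.000 -1.586 -2.071

after link 1: o_1 = (-1.0000, 0.0000, 4.0000)
after link 2: o_2 = (-1.7071, 0.7071, 5.0000)
after link 3: o_3 = (-1.5000, 1.9142, 4.2929)
after link 4: o_4 = (-0.0000, 0.4142, -0.6569)
after link 5: o_5 = (1.5000, -1.0858, -2.7782)
after link 6: o_6 = (2.0000, -1.5858, -2.0711)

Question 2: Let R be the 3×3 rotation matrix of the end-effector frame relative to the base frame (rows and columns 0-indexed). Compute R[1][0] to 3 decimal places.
-0.362

End-effector x-axis (col 0 of R) = (-0.8624,-0.3624,0.3536)
R[1][0] = -0.3624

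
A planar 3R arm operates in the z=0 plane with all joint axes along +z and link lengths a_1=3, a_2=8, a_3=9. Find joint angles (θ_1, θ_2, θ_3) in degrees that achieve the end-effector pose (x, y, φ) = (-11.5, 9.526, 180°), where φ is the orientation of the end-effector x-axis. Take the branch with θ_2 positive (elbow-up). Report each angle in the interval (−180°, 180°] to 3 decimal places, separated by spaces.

wrist centre = target − a_3·(cos φ, sin φ) = (-2.5000, 9.5260)
cos θ_2 = (96.9947−3²−8²)/(2·3·8) = 0.4999; θ_2 = 60.0073° (elbow-up)
β = atan2(9.5260,-2.5000) = 104.7051°; ψ = atan2(6.9287,6.9991) = 44.7104°
θ_1 = β − ψ = 59.9947°
θ_3 = φ − θ_1 − θ_2 = 59.9980° (wrapped to (-180°,180°])

59.995 60.007 59.998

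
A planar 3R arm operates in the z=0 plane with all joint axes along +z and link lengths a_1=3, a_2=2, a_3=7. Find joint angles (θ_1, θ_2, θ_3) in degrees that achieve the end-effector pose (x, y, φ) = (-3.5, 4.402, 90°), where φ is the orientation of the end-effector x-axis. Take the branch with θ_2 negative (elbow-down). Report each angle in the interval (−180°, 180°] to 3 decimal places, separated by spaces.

-120.000 -60.002 -89.998

wrist centre = target − a_3·(cos φ, sin φ) = (-3.5000, -2.5980)
cos θ_2 = (18.9996−3²−2²)/(2·3·2) = 0.5000; θ_2 = -60.0022° (elbow-down)
β = atan2(-2.5980,-3.5000) = -143.4140°; ψ = atan2(-1.7321,3.9999) = -23.4140°
θ_1 = β − ψ = -120.0000°
θ_3 = φ − θ_1 − θ_2 = -89.9978° (wrapped to (-180°,180°])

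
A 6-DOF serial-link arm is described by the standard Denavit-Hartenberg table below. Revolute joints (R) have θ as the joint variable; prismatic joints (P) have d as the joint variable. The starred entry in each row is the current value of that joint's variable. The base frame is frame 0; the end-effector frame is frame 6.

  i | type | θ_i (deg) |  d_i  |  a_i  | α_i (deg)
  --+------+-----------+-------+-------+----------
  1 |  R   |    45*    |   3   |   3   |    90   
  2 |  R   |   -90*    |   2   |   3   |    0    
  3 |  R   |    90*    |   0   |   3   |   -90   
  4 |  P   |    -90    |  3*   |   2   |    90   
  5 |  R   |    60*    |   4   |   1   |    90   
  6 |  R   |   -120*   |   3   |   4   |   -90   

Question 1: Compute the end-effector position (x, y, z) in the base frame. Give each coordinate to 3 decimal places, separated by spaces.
after link 1: o_1 = (2.1213, 2.1213, 3.0000)
after link 2: o_2 = (3.5355, 0.7071, 0.0000)
after link 3: o_3 = (5.6569, 2.8284, 0.0000)
after link 4: o_4 = (7.0711, 1.4142, 3.0000)
after link 5: o_5 = (4.5962, -1.7678, 3.8660)
after link 6: o_6 = (8.1757, -0.4483, 0.6340)

8.176 -0.448 0.634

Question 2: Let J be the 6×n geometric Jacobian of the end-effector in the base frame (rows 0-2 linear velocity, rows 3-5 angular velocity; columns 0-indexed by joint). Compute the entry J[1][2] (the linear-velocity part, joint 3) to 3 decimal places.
axis z_2 = (0.7071,-0.7071,0.0000); lever o_n−o_2 = (4.6402,-1.1554,0.6340)
cross product → J_v[:, 2] = (-0.4483,-0.4483,2.4641)
J_ω[:, 2] = z_2
entry J[1][2] = -0.4483

-0.448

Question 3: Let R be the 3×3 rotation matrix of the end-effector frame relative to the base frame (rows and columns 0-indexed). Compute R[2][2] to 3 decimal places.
End-effector z-axis (col 2 of R) = (0.6597,0.0474,0.7500)
R[2][2] = 0.7500

0.750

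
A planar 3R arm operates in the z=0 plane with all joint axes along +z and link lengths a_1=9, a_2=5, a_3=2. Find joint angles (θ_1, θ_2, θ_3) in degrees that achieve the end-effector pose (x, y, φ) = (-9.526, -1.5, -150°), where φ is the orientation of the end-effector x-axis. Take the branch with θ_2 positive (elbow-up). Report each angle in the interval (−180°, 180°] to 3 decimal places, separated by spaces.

150.000 120.003 -60.003

wrist centre = target − a_3·(cos φ, sin φ) = (-7.7939, -0.5000)
cos θ_2 = (60.9956−9²−5²)/(2·9·5) = -0.5000; θ_2 = 120.0032° (elbow-up)
β = atan2(-0.5000,-7.7939) = -176.3294°; ψ = atan2(4.3300,6.4998) = 33.6706°
θ_1 = β − ψ = -210.0000°
θ_3 = φ − θ_1 − θ_2 = -60.0032° (wrapped to (-180°,180°])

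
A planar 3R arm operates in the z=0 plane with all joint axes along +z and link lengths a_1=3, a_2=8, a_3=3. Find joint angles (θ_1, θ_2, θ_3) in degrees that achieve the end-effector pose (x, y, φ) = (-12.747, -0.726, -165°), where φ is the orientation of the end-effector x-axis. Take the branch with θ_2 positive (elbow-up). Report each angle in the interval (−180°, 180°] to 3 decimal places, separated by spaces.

wrist centre = target − a_3·(cos φ, sin φ) = (-9.8492, 0.0505)
cos θ_2 = (97.0097−3²−8²)/(2·3·8) = 0.5002; θ_2 = 59.9866° (elbow-up)
β = atan2(0.0505,-9.8492) = 179.7065°; ψ = atan2(6.9273,7.0016) = 44.6941°
θ_1 = β − ψ = 135.0123°
θ_3 = φ − θ_1 − θ_2 = 0.0011° (wrapped to (-180°,180°])

135.012 59.987 0.001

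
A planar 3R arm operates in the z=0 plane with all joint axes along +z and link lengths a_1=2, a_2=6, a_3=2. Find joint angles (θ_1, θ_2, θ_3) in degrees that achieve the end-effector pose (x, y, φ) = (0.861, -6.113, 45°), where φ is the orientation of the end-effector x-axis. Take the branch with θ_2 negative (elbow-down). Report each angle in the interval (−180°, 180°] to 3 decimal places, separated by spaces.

-59.988 -45.019 150.007

wrist centre = target − a_3·(cos φ, sin φ) = (-0.5532, -7.5272)
cos θ_2 = (56.9650−2²−6²)/(2·2·6) = 0.7069; θ_2 = -45.0188° (elbow-down)
β = atan2(-7.5272,-0.5532) = -94.2034°; ψ = atan2(-4.2440,6.2412) = -34.2156°
θ_1 = β − ψ = -59.9878°
θ_3 = φ − θ_1 − θ_2 = 150.0066° (wrapped to (-180°,180°])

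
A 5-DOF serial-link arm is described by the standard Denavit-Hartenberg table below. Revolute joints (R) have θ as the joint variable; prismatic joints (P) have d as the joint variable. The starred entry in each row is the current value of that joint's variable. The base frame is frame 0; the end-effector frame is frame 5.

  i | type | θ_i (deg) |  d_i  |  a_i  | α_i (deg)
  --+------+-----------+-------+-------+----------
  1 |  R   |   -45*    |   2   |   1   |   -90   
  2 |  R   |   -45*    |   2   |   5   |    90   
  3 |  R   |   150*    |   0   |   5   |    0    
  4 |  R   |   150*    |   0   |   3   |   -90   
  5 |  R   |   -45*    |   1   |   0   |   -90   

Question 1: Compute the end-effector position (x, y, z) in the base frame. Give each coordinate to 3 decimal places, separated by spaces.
3.923 -0.527 4.147

after link 1: o_1 = (0.7071, -0.7071, 2.0000)
after link 2: o_2 = (4.6213, -1.7929, 5.5355)
after link 3: o_3 = (4.2240, 2.1399, 2.4737)
after link 4: o_4 = (3.1369, -0.4472, 3.5343)
after link 5: o_5 = (3.9235, -0.5266, 4.1467)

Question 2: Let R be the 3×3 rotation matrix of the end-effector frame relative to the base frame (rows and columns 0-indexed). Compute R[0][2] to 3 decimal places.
End-effector z-axis (col 2 of R) = (0.0973,-0.9633,-0.2500)
R[0][2] = 0.0973

0.097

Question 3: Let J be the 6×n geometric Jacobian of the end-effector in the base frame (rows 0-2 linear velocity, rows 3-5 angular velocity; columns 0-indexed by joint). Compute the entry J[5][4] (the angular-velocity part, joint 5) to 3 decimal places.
axis z_4 = (0.7866,-0.0795,0.6124); lever o_n−o_4 = (0.7866,-0.0795,0.6124)
cross product → J_v[:, 4] = (0.0000,0.0000,-0.0000)
J_ω[:, 4] = z_4
entry J[5][4] = 0.6124

0.612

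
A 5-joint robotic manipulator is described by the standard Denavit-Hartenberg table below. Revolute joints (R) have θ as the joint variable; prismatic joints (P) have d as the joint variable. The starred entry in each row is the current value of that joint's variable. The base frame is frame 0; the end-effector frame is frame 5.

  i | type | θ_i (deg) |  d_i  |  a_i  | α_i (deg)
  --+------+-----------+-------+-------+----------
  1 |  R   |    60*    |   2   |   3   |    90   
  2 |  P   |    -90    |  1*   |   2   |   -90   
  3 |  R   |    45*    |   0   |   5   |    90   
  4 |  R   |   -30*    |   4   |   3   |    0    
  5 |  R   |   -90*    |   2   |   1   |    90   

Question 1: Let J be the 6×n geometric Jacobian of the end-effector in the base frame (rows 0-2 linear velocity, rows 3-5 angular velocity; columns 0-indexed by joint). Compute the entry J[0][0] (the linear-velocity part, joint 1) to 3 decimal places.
-0.437

axis z_0 = ẑ; lever o_n−o_0 = (0.5106,0.4373,-9.2617)
cross product → J_v[:, 0] = (-0.4373,0.5106,0.0000)
J_ω[:, 0] = z_0
entry J[0][0] = -0.4373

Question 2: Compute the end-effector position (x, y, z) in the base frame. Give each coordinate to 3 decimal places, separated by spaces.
after link 1: o_1 = (1.5000, 2.5981, 2.0000)
after link 2: o_2 = (2.3660, 2.0981, 0.0000)
after link 3: o_3 = (-0.6958, 3.8658, -3.5355)
after link 4: o_4 = (-0.5873, 2.0712, -8.2011)
after link 5: o_5 = (0.5106, 0.4373, -9.2617)

0.511 0.437 -9.262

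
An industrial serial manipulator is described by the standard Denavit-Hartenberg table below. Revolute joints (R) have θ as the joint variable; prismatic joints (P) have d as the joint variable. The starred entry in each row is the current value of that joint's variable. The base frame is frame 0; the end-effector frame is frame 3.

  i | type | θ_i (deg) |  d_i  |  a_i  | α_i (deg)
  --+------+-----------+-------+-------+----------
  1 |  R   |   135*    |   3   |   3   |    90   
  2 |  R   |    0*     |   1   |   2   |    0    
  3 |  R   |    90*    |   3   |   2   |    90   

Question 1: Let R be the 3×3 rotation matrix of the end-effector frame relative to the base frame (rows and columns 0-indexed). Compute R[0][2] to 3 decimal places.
End-effector z-axis (col 2 of R) = (-0.7071,0.7071,-0.0000)
R[0][2] = -0.7071

-0.707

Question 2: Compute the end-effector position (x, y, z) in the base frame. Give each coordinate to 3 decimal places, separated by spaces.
-0.707 6.364 5.000

after link 1: o_1 = (-2.1213, 2.1213, 3.0000)
after link 2: o_2 = (-2.8284, 4.2426, 3.0000)
after link 3: o_3 = (-0.7071, 6.3640, 5.0000)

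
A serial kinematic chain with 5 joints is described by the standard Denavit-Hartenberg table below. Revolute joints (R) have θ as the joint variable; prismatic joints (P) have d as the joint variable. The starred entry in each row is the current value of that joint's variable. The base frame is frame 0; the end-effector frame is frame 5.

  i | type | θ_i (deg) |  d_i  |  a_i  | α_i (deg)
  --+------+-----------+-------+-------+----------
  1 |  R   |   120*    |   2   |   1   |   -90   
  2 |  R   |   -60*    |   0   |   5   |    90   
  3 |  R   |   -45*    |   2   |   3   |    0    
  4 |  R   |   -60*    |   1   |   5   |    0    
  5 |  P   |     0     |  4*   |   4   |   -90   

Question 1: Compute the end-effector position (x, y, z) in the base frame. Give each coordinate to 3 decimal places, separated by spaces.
10.699 3.098 9.650

after link 1: o_1 = (-0.5000, 0.8660, 2.0000)
after link 2: o_2 = (-1.7500, 3.0311, 6.3301)
after link 3: o_3 = (0.4228, 3.5103, 9.1672)
after link 4: o_4 = (5.3619, 4.6148, 8.5465)
after link 5: o_5 = (10.6989, 3.0983, 9.6499)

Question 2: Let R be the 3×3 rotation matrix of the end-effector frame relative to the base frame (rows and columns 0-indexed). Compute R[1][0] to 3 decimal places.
End-effector x-axis (col 0 of R) = (0.9012,0.3709,-0.2241)
R[1][0] = 0.3709

0.371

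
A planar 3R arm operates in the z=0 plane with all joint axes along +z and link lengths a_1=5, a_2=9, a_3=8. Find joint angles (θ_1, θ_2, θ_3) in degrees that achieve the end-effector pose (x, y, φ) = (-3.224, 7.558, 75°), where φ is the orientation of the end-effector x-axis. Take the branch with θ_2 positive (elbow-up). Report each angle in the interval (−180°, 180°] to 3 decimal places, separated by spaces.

wrist centre = target − a_3·(cos φ, sin φ) = (-5.2946, -0.1694)
cos θ_2 = (28.0610−5²−9²)/(2·5·9) = -0.8660; θ_2 = 149.9958° (elbow-up)
β = atan2(-0.1694,-5.2946) = -178.1674°; ψ = atan2(4.5006,-2.7939) = 121.8316°
θ_1 = β − ψ = -299.9989°
θ_3 = φ − θ_1 − θ_2 = -134.9969° (wrapped to (-180°,180°])

60.001 149.996 -134.997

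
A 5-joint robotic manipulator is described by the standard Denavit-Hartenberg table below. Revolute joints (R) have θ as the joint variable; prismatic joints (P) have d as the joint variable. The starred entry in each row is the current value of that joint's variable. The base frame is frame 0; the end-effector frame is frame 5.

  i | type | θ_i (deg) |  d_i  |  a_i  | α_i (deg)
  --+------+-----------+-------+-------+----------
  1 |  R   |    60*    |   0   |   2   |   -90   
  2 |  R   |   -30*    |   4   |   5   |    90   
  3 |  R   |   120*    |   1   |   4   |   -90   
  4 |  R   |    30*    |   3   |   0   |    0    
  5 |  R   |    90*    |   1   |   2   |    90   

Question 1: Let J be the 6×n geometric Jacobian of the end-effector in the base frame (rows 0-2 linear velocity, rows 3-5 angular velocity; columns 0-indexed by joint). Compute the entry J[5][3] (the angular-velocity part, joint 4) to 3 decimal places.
-0.433

axis z_3 = (0.0580,-0.8995,-0.4330); lever o_n−o_3 = (1.6316,-2.9061,-2.9821)
cross product → J_v[:, 3] = (1.4240,-0.5335,1.2990)
J_ω[:, 3] = z_3
entry J[5][3] = -0.4330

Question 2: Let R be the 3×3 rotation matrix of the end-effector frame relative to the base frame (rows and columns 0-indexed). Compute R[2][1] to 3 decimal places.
-0.433

End-effector y-axis (col 1 of R) = (0.0580,-0.8995,-0.4330)
R[2][1] = -0.4330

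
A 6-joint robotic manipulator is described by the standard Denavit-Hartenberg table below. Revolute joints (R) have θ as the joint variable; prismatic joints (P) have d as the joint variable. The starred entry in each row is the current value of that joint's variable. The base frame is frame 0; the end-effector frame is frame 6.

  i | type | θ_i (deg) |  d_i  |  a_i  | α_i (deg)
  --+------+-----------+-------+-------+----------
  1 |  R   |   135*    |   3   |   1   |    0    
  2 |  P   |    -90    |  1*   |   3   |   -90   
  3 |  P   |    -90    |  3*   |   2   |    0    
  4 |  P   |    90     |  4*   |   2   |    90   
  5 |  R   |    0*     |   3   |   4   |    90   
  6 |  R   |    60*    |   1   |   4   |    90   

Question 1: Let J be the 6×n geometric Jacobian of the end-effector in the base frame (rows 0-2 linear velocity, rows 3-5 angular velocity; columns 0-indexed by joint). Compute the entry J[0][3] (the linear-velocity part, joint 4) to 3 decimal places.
prismatic axis z_3 = (-0.7071,0.7071,0.0000)
J_v[:, 3] = z_3; J_ω[:, 3] = (0,0,0)
entry J[0][3] = -0.7071

-0.707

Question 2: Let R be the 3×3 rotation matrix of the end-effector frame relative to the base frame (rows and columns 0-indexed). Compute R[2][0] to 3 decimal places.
End-effector x-axis (col 0 of R) = (0.3536,0.3536,0.8660)
R[2][0] = 0.8660

0.866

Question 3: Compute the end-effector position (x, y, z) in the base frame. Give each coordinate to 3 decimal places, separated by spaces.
after link 1: o_1 = (-0.7071, 0.7071, 3.0000)
after link 2: o_2 = (1.4142, 2.8284, 4.0000)
after link 3: o_3 = (-0.7071, 4.9497, 6.0000)
after link 4: o_4 = (-2.1213, 9.1924, 6.0000)
after link 5: o_5 = (0.7071, 12.0208, 9.0000)
after link 6: o_6 = (2.8284, 12.7279, 12.4641)

2.828 12.728 12.464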